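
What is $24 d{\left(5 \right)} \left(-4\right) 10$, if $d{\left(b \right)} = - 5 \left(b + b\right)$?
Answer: $48000$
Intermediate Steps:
$d{\left(b \right)} = - 10 b$ ($d{\left(b \right)} = - 5 \cdot 2 b = - 10 b$)
$24 d{\left(5 \right)} \left(-4\right) 10 = 24 \left(-10\right) 5 \left(-4\right) 10 = 24 \left(-50\right) \left(-4\right) 10 = 24 \cdot 200 \cdot 10 = 24 \cdot 2000 = 48000$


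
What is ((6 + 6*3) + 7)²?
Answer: 961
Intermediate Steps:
((6 + 6*3) + 7)² = ((6 + 18) + 7)² = (24 + 7)² = 31² = 961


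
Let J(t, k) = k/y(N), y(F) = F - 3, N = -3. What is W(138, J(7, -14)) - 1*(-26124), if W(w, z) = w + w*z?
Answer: 26584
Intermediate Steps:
y(F) = -3 + F
J(t, k) = -k/6 (J(t, k) = k/(-3 - 3) = k/(-6) = k*(-1/6) = -k/6)
W(138, J(7, -14)) - 1*(-26124) = 138*(1 - 1/6*(-14)) - 1*(-26124) = 138*(1 + 7/3) + 26124 = 138*(10/3) + 26124 = 460 + 26124 = 26584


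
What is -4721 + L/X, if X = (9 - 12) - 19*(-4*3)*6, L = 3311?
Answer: -920122/195 ≈ -4718.6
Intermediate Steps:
X = 1365 (X = -3 - (-228)*6 = -3 - 19*(-72) = -3 + 1368 = 1365)
-4721 + L/X = -4721 + 3311/1365 = -4721 + 3311*(1/1365) = -4721 + 473/195 = -920122/195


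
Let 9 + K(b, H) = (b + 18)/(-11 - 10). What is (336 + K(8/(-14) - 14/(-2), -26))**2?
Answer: 254913156/2401 ≈ 1.0617e+5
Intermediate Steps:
K(b, H) = -69/7 - b/21 (K(b, H) = -9 + (b + 18)/(-11 - 10) = -9 + (18 + b)/(-21) = -9 + (18 + b)*(-1/21) = -9 + (-6/7 - b/21) = -69/7 - b/21)
(336 + K(8/(-14) - 14/(-2), -26))**2 = (336 + (-69/7 - (8/(-14) - 14/(-2))/21))**2 = (336 + (-69/7 - (8*(-1/14) - 14*(-1/2))/21))**2 = (336 + (-69/7 - (-4/7 + 7)/21))**2 = (336 + (-69/7 - 1/21*45/7))**2 = (336 + (-69/7 - 15/49))**2 = (336 - 498/49)**2 = (15966/49)**2 = 254913156/2401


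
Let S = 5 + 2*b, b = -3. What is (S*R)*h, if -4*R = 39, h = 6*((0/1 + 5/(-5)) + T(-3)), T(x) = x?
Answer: -234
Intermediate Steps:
S = -1 (S = 5 + 2*(-3) = 5 - 6 = -1)
h = -24 (h = 6*((0/1 + 5/(-5)) - 3) = 6*((0*1 + 5*(-⅕)) - 3) = 6*((0 - 1) - 3) = 6*(-1 - 3) = 6*(-4) = -24)
R = -39/4 (R = -¼*39 = -39/4 ≈ -9.7500)
(S*R)*h = -1*(-39/4)*(-24) = (39/4)*(-24) = -234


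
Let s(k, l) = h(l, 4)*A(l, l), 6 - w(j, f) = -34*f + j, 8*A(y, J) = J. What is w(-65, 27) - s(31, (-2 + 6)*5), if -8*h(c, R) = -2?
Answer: 7907/8 ≈ 988.38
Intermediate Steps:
A(y, J) = J/8
h(c, R) = ¼ (h(c, R) = -⅛*(-2) = ¼)
w(j, f) = 6 - j + 34*f (w(j, f) = 6 - (-34*f + j) = 6 - (j - 34*f) = 6 + (-j + 34*f) = 6 - j + 34*f)
s(k, l) = l/32 (s(k, l) = (l/8)/4 = l/32)
w(-65, 27) - s(31, (-2 + 6)*5) = (6 - 1*(-65) + 34*27) - (-2 + 6)*5/32 = (6 + 65 + 918) - 4*5/32 = 989 - 20/32 = 989 - 1*5/8 = 989 - 5/8 = 7907/8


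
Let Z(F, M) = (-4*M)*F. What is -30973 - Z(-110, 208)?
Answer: -122493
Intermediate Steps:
Z(F, M) = -4*F*M
-30973 - Z(-110, 208) = -30973 - (-4)*(-110)*208 = -30973 - 1*91520 = -30973 - 91520 = -122493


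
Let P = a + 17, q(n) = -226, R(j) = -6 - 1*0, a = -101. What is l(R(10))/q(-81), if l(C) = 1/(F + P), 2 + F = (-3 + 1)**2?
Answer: 1/18532 ≈ 5.3961e-5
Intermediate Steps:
R(j) = -6 (R(j) = -6 + 0 = -6)
P = -84 (P = -101 + 17 = -84)
F = 2 (F = -2 + (-3 + 1)**2 = -2 + (-2)**2 = -2 + 4 = 2)
l(C) = -1/82 (l(C) = 1/(2 - 84) = 1/(-82) = -1/82)
l(R(10))/q(-81) = -1/82/(-226) = -1/82*(-1/226) = 1/18532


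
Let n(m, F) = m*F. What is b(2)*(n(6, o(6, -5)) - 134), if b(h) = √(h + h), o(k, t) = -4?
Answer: -316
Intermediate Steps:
n(m, F) = F*m
b(h) = √2*√h (b(h) = √(2*h) = √2*√h)
b(2)*(n(6, o(6, -5)) - 134) = (√2*√2)*(-4*6 - 134) = 2*(-24 - 134) = 2*(-158) = -316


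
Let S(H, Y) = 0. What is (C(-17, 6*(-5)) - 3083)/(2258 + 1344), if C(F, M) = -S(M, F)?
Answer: -3083/3602 ≈ -0.85591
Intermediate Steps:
C(F, M) = 0 (C(F, M) = -1*0 = 0)
(C(-17, 6*(-5)) - 3083)/(2258 + 1344) = (0 - 3083)/(2258 + 1344) = -3083/3602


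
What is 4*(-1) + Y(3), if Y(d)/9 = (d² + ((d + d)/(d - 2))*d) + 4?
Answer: 275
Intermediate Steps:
Y(d) = 36 + 9*d² + 18*d²/(-2 + d) (Y(d) = 9*((d² + ((d + d)/(d - 2))*d) + 4) = 9*((d² + ((2*d)/(-2 + d))*d) + 4) = 9*((d² + (2*d/(-2 + d))*d) + 4) = 9*((d² + 2*d²/(-2 + d)) + 4) = 9*(4 + d² + 2*d²/(-2 + d)) = 36 + 9*d² + 18*d²/(-2 + d))
4*(-1) + Y(3) = 4*(-1) + 9*(-8 + 3³ + 4*3)/(-2 + 3) = -4 + 9*(-8 + 27 + 12)/1 = -4 + 9*1*31 = -4 + 279 = 275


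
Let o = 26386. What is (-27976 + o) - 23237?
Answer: -24827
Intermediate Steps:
(-27976 + o) - 23237 = (-27976 + 26386) - 23237 = -1590 - 23237 = -24827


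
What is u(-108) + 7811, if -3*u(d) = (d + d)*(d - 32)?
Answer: -2269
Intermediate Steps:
u(d) = -2*d*(-32 + d)/3 (u(d) = -(d + d)*(d - 32)/3 = -2*d*(-32 + d)/3)
u(-108) + 7811 = (⅔)*(-108)*(32 - 1*(-108)) + 7811 = (⅔)*(-108)*(32 + 108) + 7811 = (⅔)*(-108)*140 + 7811 = -10080 + 7811 = -2269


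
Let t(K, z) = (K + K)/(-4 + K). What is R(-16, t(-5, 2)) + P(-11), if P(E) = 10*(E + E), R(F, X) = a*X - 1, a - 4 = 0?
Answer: -1949/9 ≈ -216.56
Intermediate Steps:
a = 4 (a = 4 + 0 = 4)
t(K, z) = 2*K/(-4 + K) (t(K, z) = (2*K)/(-4 + K) = 2*K/(-4 + K))
R(F, X) = -1 + 4*X (R(F, X) = 4*X - 1 = -1 + 4*X)
P(E) = 20*E (P(E) = 10*(2*E) = 20*E)
R(-16, t(-5, 2)) + P(-11) = (-1 + 4*(2*(-5)/(-4 - 5))) + 20*(-11) = (-1 + 4*(2*(-5)/(-9))) - 220 = (-1 + 4*(2*(-5)*(-1/9))) - 220 = (-1 + 4*(10/9)) - 220 = (-1 + 40/9) - 220 = 31/9 - 220 = -1949/9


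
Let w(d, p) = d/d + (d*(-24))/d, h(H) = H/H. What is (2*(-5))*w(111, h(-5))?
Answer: 230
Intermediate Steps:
h(H) = 1
w(d, p) = -23 (w(d, p) = 1 + (-24*d)/d = 1 - 24 = -23)
(2*(-5))*w(111, h(-5)) = (2*(-5))*(-23) = -10*(-23) = 230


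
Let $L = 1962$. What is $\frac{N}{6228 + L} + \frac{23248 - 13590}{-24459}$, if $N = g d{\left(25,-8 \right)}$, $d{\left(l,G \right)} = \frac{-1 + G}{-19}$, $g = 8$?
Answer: $- \frac{83395574}{211448055} \approx -0.3944$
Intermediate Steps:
$d{\left(l,G \right)} = \frac{1}{19} - \frac{G}{19}$ ($d{\left(l,G \right)} = \left(-1 + G\right) \left(- \frac{1}{19}\right) = \frac{1}{19} - \frac{G}{19}$)
$N = \frac{72}{19}$ ($N = 8 \left(\frac{1}{19} - - \frac{8}{19}\right) = 8 \left(\frac{1}{19} + \frac{8}{19}\right) = 8 \cdot \frac{9}{19} = \frac{72}{19} \approx 3.7895$)
$\frac{N}{6228 + L} + \frac{23248 - 13590}{-24459} = \frac{72}{19 \left(6228 + 1962\right)} + \frac{23248 - 13590}{-24459} = \frac{72}{19 \cdot 8190} + 9658 \left(- \frac{1}{24459}\right) = \frac{72}{19} \cdot \frac{1}{8190} - \frac{9658}{24459} = \frac{4}{8645} - \frac{9658}{24459} = - \frac{83395574}{211448055}$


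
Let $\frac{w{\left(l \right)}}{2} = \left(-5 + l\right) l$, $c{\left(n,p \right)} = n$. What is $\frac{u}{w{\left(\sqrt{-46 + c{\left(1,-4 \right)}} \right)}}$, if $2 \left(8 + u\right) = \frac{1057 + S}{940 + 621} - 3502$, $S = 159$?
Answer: $\frac{2745191 \sqrt{5}}{46830 \left(3 \sqrt{5} + 5 i\right)} \approx 12.562 - 9.3628 i$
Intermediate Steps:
$w{\left(l \right)} = 2 l \left(-5 + l\right)$ ($w{\left(l \right)} = 2 \left(-5 + l\right) l = 2 l \left(-5 + l\right)$)
$u = - \frac{2745191}{1561}$ ($u = -8 + \frac{\frac{1057 + 159}{940 + 621} - 3502}{2} = -8 + \frac{\frac{1216}{1561} - 3502}{2} = -8 + \frac{1}{2} \left(- \frac{5465406}{1561}\right) = -8 - \frac{2732703}{1561} = - \frac{2745191}{1561} \approx -1758.6$)
$\frac{u}{w{\left(\sqrt{-46 + c{\left(1,-4 \right)}} \right)}} = - \frac{2745191}{1561 \cdot 2 \sqrt{-46 + 1} \left(-5 + \sqrt{-46 + 1}\right)} = - \frac{2745191}{1561 \cdot 2 \sqrt{-45} \left(-5 + \sqrt{-45}\right)} = - \frac{2745191}{1561 \cdot 2 \cdot 3 i \sqrt{5} \left(-5 + 3 i \sqrt{5}\right)} = - \frac{2745191}{1561 \cdot 6 i \sqrt{5} \left(-5 + 3 i \sqrt{5}\right)} = - \frac{2745191 \left(- \frac{i \sqrt{5}}{30 \left(-5 + 3 i \sqrt{5}\right)}\right)}{1561} = \frac{2745191 i \sqrt{5}}{46830 \left(-5 + 3 i \sqrt{5}\right)}$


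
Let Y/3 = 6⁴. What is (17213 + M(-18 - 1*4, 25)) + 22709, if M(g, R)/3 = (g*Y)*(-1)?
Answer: 296530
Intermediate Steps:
Y = 3888 (Y = 3*6⁴ = 3*1296 = 3888)
M(g, R) = -11664*g (M(g, R) = 3*((g*3888)*(-1)) = 3*((3888*g)*(-1)) = 3*(-3888*g) = -11664*g)
(17213 + M(-18 - 1*4, 25)) + 22709 = (17213 - 11664*(-18 - 1*4)) + 22709 = (17213 - 11664*(-18 - 4)) + 22709 = (17213 - 11664*(-22)) + 22709 = (17213 + 256608) + 22709 = 273821 + 22709 = 296530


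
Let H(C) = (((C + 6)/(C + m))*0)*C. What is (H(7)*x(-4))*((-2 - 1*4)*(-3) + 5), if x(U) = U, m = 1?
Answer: 0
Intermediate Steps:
H(C) = 0 (H(C) = (((C + 6)/(C + 1))*0)*C = (((6 + C)/(1 + C))*0)*C = 0*C = 0)
(H(7)*x(-4))*((-2 - 1*4)*(-3) + 5) = (0*(-4))*((-2 - 1*4)*(-3) + 5) = 0*((-2 - 4)*(-3) + 5) = 0*(-6*(-3) + 5) = 0*(18 + 5) = 0*23 = 0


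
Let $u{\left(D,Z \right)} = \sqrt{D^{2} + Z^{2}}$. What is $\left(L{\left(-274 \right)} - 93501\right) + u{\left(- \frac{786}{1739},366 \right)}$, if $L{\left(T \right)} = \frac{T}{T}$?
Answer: $-93500 + \frac{6 \sqrt{11252771402}}{1739} \approx -93134.0$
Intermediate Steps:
$L{\left(T \right)} = 1$
$\left(L{\left(-274 \right)} - 93501\right) + u{\left(- \frac{786}{1739},366 \right)} = \left(1 - 93501\right) + \sqrt{\left(- \frac{786}{1739}\right)^{2} + 366^{2}} = -93500 + \sqrt{\left(\left(-786\right) \frac{1}{1739}\right)^{2} + 133956} = -93500 + \sqrt{\left(- \frac{786}{1739}\right)^{2} + 133956} = -93500 + \sqrt{\frac{617796}{3024121} + 133956} = -93500 + \sqrt{\frac{405099770472}{3024121}} = -93500 + \frac{6 \sqrt{11252771402}}{1739}$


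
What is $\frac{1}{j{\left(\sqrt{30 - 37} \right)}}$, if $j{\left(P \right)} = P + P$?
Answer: $- \frac{i \sqrt{7}}{14} \approx - 0.18898 i$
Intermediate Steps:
$j{\left(P \right)} = 2 P$
$\frac{1}{j{\left(\sqrt{30 - 37} \right)}} = \frac{1}{2 \sqrt{30 - 37}} = \frac{1}{2 \sqrt{-7}} = \frac{1}{2 i \sqrt{7}} = - \frac{i \sqrt{7}}{14}$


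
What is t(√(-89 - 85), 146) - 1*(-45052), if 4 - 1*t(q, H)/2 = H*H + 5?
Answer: 2418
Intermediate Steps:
t(q, H) = -2 - 2*H² (t(q, H) = 8 - 2*(H*H + 5) = 8 - 2*(H² + 5) = 8 - 2*(5 + H²) = 8 + (-10 - 2*H²) = -2 - 2*H²)
t(√(-89 - 85), 146) - 1*(-45052) = (-2 - 2*146²) - 1*(-45052) = (-2 - 2*21316) + 45052 = (-2 - 42632) + 45052 = -42634 + 45052 = 2418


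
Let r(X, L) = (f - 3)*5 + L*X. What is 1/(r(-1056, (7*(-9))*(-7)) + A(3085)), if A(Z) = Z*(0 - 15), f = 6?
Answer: -1/511956 ≈ -1.9533e-6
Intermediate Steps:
r(X, L) = 15 + L*X (r(X, L) = (6 - 3)*5 + L*X = 3*5 + L*X = 15 + L*X)
A(Z) = -15*Z (A(Z) = Z*(-15) = -15*Z)
1/(r(-1056, (7*(-9))*(-7)) + A(3085)) = 1/((15 + ((7*(-9))*(-7))*(-1056)) - 15*3085) = 1/((15 - 63*(-7)*(-1056)) - 46275) = 1/((15 + 441*(-1056)) - 46275) = 1/((15 - 465696) - 46275) = 1/(-465681 - 46275) = 1/(-511956) = -1/511956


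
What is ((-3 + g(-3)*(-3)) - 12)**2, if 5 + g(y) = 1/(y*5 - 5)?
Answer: 9/400 ≈ 0.022500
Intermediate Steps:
g(y) = -5 + 1/(-5 + 5*y) (g(y) = -5 + 1/(y*5 - 5) = -5 + 1/(5*y - 5) = -5 + 1/(-5 + 5*y))
((-3 + g(-3)*(-3)) - 12)**2 = ((-3 + ((26 - 25*(-3))/(5*(-1 - 3)))*(-3)) - 12)**2 = ((-3 + ((1/5)*(26 + 75)/(-4))*(-3)) - 12)**2 = ((-3 + ((1/5)*(-1/4)*101)*(-3)) - 12)**2 = ((-3 - 101/20*(-3)) - 12)**2 = ((-3 + 303/20) - 12)**2 = (243/20 - 12)**2 = (3/20)**2 = 9/400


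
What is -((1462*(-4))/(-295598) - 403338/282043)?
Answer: 58788259330/41685673357 ≈ 1.4103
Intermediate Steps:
-((1462*(-4))/(-295598) - 403338/282043) = -(-5848*(-1/295598) - 403338*1/282043) = -(2924/147799 - 403338/282043) = -1*(-58788259330/41685673357) = 58788259330/41685673357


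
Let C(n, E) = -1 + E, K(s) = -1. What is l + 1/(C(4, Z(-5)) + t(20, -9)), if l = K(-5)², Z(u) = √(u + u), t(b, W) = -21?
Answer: 236/247 - I*√10/494 ≈ 0.95547 - 0.0064014*I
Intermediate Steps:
Z(u) = √2*√u (Z(u) = √(2*u) = √2*√u)
l = 1 (l = (-1)² = 1)
l + 1/(C(4, Z(-5)) + t(20, -9)) = 1 + 1/((-1 + √2*√(-5)) - 21) = 1 + 1/((-1 + √2*(I*√5)) - 21) = 1 + 1/((-1 + I*√10) - 21) = 1 + 1/(-22 + I*√10)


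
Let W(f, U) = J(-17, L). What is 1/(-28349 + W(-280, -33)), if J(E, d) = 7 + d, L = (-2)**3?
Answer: -1/28350 ≈ -3.5273e-5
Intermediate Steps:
L = -8
W(f, U) = -1 (W(f, U) = 7 - 8 = -1)
1/(-28349 + W(-280, -33)) = 1/(-28349 - 1) = 1/(-28350) = -1/28350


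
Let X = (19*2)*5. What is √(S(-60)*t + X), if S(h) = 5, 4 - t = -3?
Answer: 15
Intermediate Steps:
t = 7 (t = 4 - 1*(-3) = 4 + 3 = 7)
X = 190 (X = 38*5 = 190)
√(S(-60)*t + X) = √(5*7 + 190) = √(35 + 190) = √225 = 15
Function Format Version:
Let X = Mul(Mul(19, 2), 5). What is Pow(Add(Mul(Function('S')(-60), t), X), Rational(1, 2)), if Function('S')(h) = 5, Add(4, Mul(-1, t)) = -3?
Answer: 15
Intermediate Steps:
t = 7 (t = Add(4, Mul(-1, -3)) = Add(4, 3) = 7)
X = 190 (X = Mul(38, 5) = 190)
Pow(Add(Mul(Function('S')(-60), t), X), Rational(1, 2)) = Pow(Add(Mul(5, 7), 190), Rational(1, 2)) = Pow(Add(35, 190), Rational(1, 2)) = Pow(225, Rational(1, 2)) = 15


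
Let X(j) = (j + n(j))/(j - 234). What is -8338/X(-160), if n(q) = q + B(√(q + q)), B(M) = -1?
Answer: -3285172/321 ≈ -10234.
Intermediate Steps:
n(q) = -1 + q (n(q) = q - 1 = -1 + q)
X(j) = (-1 + 2*j)/(-234 + j) (X(j) = (j + (-1 + j))/(j - 234) = (-1 + 2*j)/(-234 + j))
-8338/X(-160) = -8338*(-234 - 160)/(-1 + 2*(-160)) = -8338*(-394/(-1 - 320)) = -8338/((-1/394*(-321))) = -8338/321/394 = -8338*394/321 = -3285172/321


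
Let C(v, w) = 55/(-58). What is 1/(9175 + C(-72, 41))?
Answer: 58/532095 ≈ 0.00010900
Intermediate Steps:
C(v, w) = -55/58 (C(v, w) = 55*(-1/58) = -55/58)
1/(9175 + C(-72, 41)) = 1/(9175 - 55/58) = 1/(532095/58) = 58/532095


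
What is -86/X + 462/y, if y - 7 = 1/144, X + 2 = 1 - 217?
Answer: 7294939/109981 ≈ 66.329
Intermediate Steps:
X = -218 (X = -2 + (1 - 217) = -2 - 216 = -218)
y = 1009/144 (y = 7 + 1/144 = 1009/144 ≈ 7.0069)
-86/X + 462/y = -86/(-218) + 462/(1009/144) = -86*(-1/218) + 462*(144/1009) = 43/109 + 66528/1009 = 7294939/109981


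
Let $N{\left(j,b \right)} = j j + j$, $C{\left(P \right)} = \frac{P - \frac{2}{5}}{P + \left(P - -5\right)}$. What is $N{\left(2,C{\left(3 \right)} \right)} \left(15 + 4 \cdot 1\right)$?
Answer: $114$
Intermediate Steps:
$C{\left(P \right)} = \frac{- \frac{2}{5} + P}{5 + 2 P}$ ($C{\left(P \right)} = \frac{P - \frac{2}{5}}{P + \left(P + 5\right)} = \frac{P - \frac{2}{5}}{P + \left(5 + P\right)} = \frac{- \frac{2}{5} + P}{5 + 2 P}$)
$N{\left(j,b \right)} = j + j^{2}$ ($N{\left(j,b \right)} = j^{2} + j = j + j^{2}$)
$N{\left(2,C{\left(3 \right)} \right)} \left(15 + 4 \cdot 1\right) = 2 \left(1 + 2\right) \left(15 + 4 \cdot 1\right) = 2 \cdot 3 \left(15 + 4\right) = 6 \cdot 19 = 114$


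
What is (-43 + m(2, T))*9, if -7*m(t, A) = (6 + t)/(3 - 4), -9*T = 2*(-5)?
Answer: -2637/7 ≈ -376.71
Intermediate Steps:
T = 10/9 (T = -2*(-5)/9 = -⅑*(-10) = 10/9 ≈ 1.1111)
m(t, A) = 6/7 + t/7 (m(t, A) = -(6 + t)/(7*(3 - 4)) = -(6 + t)/(7*(-1)) = -(6 + t)*(-1)/7 = -(-6 - t)/7 = 6/7 + t/7)
(-43 + m(2, T))*9 = (-43 + (6/7 + (⅐)*2))*9 = (-43 + (6/7 + 2/7))*9 = (-43 + 8/7)*9 = -293/7*9 = -2637/7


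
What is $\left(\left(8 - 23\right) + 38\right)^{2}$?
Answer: $529$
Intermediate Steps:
$\left(\left(8 - 23\right) + 38\right)^{2} = \left(-15 + 38\right)^{2} = 23^{2} = 529$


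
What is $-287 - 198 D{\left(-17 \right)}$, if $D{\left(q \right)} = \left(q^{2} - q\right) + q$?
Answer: $-57509$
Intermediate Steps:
$D{\left(q \right)} = q^{2}$
$-287 - 198 D{\left(-17 \right)} = -287 - 198 \left(-17\right)^{2} = -287 - 57222 = -57509$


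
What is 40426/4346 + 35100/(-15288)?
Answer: 36389/5194 ≈ 7.0060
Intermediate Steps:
40426/4346 + 35100/(-15288) = 40426*(1/4346) + 35100*(-1/15288) = 493/53 - 225/98 = 36389/5194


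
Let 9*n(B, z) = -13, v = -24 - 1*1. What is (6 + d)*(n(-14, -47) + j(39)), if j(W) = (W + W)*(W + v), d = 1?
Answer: 68705/9 ≈ 7633.9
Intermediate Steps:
v = -25 (v = -24 - 1 = -25)
n(B, z) = -13/9 (n(B, z) = (⅑)*(-13) = -13/9)
j(W) = 2*W*(-25 + W) (j(W) = (W + W)*(W - 25) = (2*W)*(-25 + W) = 2*W*(-25 + W))
(6 + d)*(n(-14, -47) + j(39)) = (6 + 1)*(-13/9 + 2*39*(-25 + 39)) = 7*(-13/9 + 2*39*14) = 7*(-13/9 + 1092) = 7*(9815/9) = 68705/9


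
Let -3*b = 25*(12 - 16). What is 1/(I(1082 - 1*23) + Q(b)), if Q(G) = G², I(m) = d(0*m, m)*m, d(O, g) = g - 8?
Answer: 9/10027081 ≈ 8.9757e-7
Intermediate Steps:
d(O, g) = -8 + g
b = 100/3 (b = -25*(12 - 16)/3 = -25*(-4)/3 = -⅓*(-100) = 100/3 ≈ 33.333)
I(m) = m*(-8 + m) (I(m) = (-8 + m)*m = m*(-8 + m))
1/(I(1082 - 1*23) + Q(b)) = 1/((1082 - 1*23)*(-8 + (1082 - 1*23)) + (100/3)²) = 1/((1082 - 23)*(-8 + (1082 - 23)) + 10000/9) = 1/(1059*(-8 + 1059) + 10000/9) = 1/(1059*1051 + 10000/9) = 1/(1113009 + 10000/9) = 1/(10027081/9) = 9/10027081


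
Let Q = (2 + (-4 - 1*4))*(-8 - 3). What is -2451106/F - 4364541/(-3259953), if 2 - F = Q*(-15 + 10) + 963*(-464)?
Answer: -335490263683/80985201294 ≈ -4.1426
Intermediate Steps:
Q = 66 (Q = (2 + (-4 - 4))*(-11) = (2 - 8)*(-11) = -6*(-11) = 66)
F = 447164 (F = 2 - (66*(-15 + 10) + 963*(-464)) = 2 - (66*(-5) - 446832) = 2 - (-330 - 446832) = 2 - 1*(-447162) = 2 + 447162 = 447164)
-2451106/F - 4364541/(-3259953) = -2451106/447164 - 4364541/(-3259953) = -2451106*1/447164 - 4364541*(-1/3259953) = -1225553/223582 + 484949/362217 = -335490263683/80985201294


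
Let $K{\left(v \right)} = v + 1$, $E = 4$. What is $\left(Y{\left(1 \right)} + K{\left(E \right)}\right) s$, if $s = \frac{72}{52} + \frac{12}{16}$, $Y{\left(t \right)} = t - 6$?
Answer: $0$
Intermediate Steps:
$Y{\left(t \right)} = -6 + t$
$s = \frac{111}{52}$ ($s = 72 \cdot \frac{1}{52} + 12 \cdot \frac{1}{16} = \frac{18}{13} + \frac{3}{4} = \frac{111}{52} \approx 2.1346$)
$K{\left(v \right)} = 1 + v$
$\left(Y{\left(1 \right)} + K{\left(E \right)}\right) s = \left(\left(-6 + 1\right) + \left(1 + 4\right)\right) \frac{111}{52} = \left(-5 + 5\right) \frac{111}{52} = 0 \cdot \frac{111}{52} = 0$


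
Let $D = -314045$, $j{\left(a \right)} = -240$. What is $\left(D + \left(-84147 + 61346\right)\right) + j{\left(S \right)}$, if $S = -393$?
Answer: $-337086$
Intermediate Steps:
$\left(D + \left(-84147 + 61346\right)\right) + j{\left(S \right)} = \left(-314045 + \left(-84147 + 61346\right)\right) - 240 = \left(-314045 - 22801\right) - 240 = -336846 - 240 = -337086$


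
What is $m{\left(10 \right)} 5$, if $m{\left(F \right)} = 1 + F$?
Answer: $55$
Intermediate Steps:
$m{\left(10 \right)} 5 = \left(1 + 10\right) 5 = 11 \cdot 5 = 55$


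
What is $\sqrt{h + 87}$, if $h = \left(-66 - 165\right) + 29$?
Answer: $i \sqrt{115} \approx 10.724 i$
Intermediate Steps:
$h = -202$ ($h = -231 + 29 = -202$)
$\sqrt{h + 87} = \sqrt{-202 + 87} = \sqrt{-115} = i \sqrt{115}$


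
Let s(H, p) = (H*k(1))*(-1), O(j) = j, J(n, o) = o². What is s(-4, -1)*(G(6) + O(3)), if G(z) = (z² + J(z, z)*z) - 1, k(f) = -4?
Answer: -4064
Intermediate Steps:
G(z) = -1 + z² + z³ (G(z) = (z² + z²*z) - 1 = (z² + z³) - 1 = -1 + z² + z³)
s(H, p) = 4*H (s(H, p) = (H*(-4))*(-1) = -4*H*(-1) = 4*H)
s(-4, -1)*(G(6) + O(3)) = (4*(-4))*((-1 + 6² + 6³) + 3) = -16*((-1 + 36 + 216) + 3) = -16*(251 + 3) = -16*254 = -4064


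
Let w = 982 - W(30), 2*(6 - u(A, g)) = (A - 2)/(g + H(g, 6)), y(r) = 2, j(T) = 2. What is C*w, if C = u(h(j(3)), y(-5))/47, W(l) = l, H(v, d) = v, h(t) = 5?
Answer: 5355/47 ≈ 113.94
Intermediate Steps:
u(A, g) = 6 - (-2 + A)/(4*g) (u(A, g) = 6 - (A - 2)/(2*(g + g)) = 6 - (-2 + A)/(2*(2*g)) = 6 - (-2 + A)*1/(2*g)/2 = 6 - (-2 + A)/(4*g))
C = 45/376 (C = ((¼)*(2 - 1*5 + 24*2)/2)/47 = ((¼)*(½)*(2 - 5 + 48))*(1/47) = ((¼)*(½)*45)*(1/47) = (45/8)*(1/47) = 45/376 ≈ 0.11968)
w = 952 (w = 982 - 1*30 = 982 - 30 = 952)
C*w = (45/376)*952 = 5355/47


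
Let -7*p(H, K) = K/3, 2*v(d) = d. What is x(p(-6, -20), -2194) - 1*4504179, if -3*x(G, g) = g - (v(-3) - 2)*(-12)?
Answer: -13510301/3 ≈ -4.5034e+6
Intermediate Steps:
v(d) = d/2
p(H, K) = -K/21 (p(H, K) = -K/(7*3) = -K/21)
x(G, g) = 14 - g/3 (x(G, g) = -(g - ((1/2)*(-3) - 2)*(-12))/3 = -(g - (-3/2 - 2)*(-12))/3 = -(g - (-7)*(-12)/2)/3 = -(g - 1*42)/3 = -(g - 42)/3 = -(-42 + g)/3 = 14 - g/3)
x(p(-6, -20), -2194) - 1*4504179 = (14 - 1/3*(-2194)) - 1*4504179 = (14 + 2194/3) - 4504179 = 2236/3 - 4504179 = -13510301/3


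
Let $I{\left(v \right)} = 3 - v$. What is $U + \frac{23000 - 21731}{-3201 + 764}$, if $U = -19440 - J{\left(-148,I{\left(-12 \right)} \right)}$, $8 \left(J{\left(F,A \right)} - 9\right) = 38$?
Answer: $- \frac{189640231}{9748} \approx -19454.0$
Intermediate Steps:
$J{\left(F,A \right)} = \frac{55}{4}$ ($J{\left(F,A \right)} = 9 + \frac{1}{8} \cdot 38 = 9 + \frac{19}{4} = \frac{55}{4}$)
$U = - \frac{77815}{4}$ ($U = -19440 - \frac{55}{4} = - \frac{77815}{4} \approx -19454.0$)
$U + \frac{23000 - 21731}{-3201 + 764} = - \frac{77815}{4} + \frac{23000 - 21731}{-3201 + 764} = - \frac{77815}{4} + \frac{1269}{-2437} = - \frac{77815}{4} + 1269 \left(- \frac{1}{2437}\right) = - \frac{77815}{4} - \frac{1269}{2437} = - \frac{189640231}{9748}$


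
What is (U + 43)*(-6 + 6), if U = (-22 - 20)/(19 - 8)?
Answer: 0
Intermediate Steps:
U = -42/11 ≈ -3.8182
(U + 43)*(-6 + 6) = (-42/11 + 43)*(-6 + 6) = (431/11)*0 = 0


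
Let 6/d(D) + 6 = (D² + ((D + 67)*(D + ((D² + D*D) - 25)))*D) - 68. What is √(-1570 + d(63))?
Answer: 2*I*√1675056823946382310/65327335 ≈ 39.623*I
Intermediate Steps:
d(D) = 6/(-74 + D² + D*(67 + D)*(-25 + D + 2*D²)) (d(D) = 6/(-6 + ((D² + ((D + 67)*(D + ((D² + D*D) - 25)))*D) - 68)) = 6/(-6 + ((D² + ((67 + D)*(D + ((D² + D²) - 25)))*D) - 68)) = 6/(-6 + ((D² + ((67 + D)*(D + (2*D² - 25)))*D) - 68)) = 6/(-6 + ((D² + ((67 + D)*(D + (-25 + 2*D²)))*D) - 68)) = 6/(-6 + ((D² + ((67 + D)*(-25 + D + 2*D²))*D) - 68)) = 6/(-6 + ((D² + D*(67 + D)*(-25 + D + 2*D²)) - 68)) = 6/(-6 + (-68 + D² + D*(67 + D)*(-25 + D + 2*D²))) = 6/(-74 + D² + D*(67 + D)*(-25 + D + 2*D²)))
√(-1570 + d(63)) = √(-1570 + 6/(-74 - 1675*63 + 2*63⁴ + 43*63² + 135*63³)) = √(-1570 + 6/(-74 - 105525 + 2*15752961 + 43*3969 + 135*250047)) = √(-1570 + 6/(-74 - 105525 + 31505922 + 170667 + 33756345)) = √(-1570 + 6/65327335) = √(-102563915944/65327335) = 2*I*√1675056823946382310/65327335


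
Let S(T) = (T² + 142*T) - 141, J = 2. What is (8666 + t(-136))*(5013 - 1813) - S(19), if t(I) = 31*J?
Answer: 27926682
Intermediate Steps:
t(I) = 62 (t(I) = 31*2 = 62)
S(T) = -141 + T² + 142*T
(8666 + t(-136))*(5013 - 1813) - S(19) = (8666 + 62)*(5013 - 1813) - (-141 + 19² + 142*19) = 8728*3200 - (-141 + 361 + 2698) = 27929600 - 1*2918 = 27929600 - 2918 = 27926682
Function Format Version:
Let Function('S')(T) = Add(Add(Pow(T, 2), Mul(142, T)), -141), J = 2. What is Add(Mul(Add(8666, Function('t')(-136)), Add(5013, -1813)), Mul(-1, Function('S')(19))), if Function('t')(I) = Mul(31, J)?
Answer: 27926682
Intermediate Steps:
Function('t')(I) = 62 (Function('t')(I) = Mul(31, 2) = 62)
Function('S')(T) = Add(-141, Pow(T, 2), Mul(142, T))
Add(Mul(Add(8666, Function('t')(-136)), Add(5013, -1813)), Mul(-1, Function('S')(19))) = Add(Mul(Add(8666, 62), Add(5013, -1813)), Mul(-1, Add(-141, Pow(19, 2), Mul(142, 19)))) = Add(Mul(8728, 3200), Mul(-1, Add(-141, 361, 2698))) = Add(27929600, Mul(-1, 2918)) = Add(27929600, -2918) = 27926682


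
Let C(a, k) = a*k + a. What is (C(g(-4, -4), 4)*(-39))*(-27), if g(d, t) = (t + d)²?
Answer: 336960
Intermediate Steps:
g(d, t) = (d + t)²
C(a, k) = a + a*k
(C(g(-4, -4), 4)*(-39))*(-27) = (((-4 - 4)²*(1 + 4))*(-39))*(-27) = (((-8)²*5)*(-39))*(-27) = ((64*5)*(-39))*(-27) = (320*(-39))*(-27) = -12480*(-27) = 336960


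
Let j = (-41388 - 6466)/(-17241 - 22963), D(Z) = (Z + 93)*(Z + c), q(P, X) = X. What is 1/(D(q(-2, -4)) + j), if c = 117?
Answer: 20102/202189741 ≈ 9.9421e-5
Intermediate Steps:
D(Z) = (93 + Z)*(117 + Z) (D(Z) = (Z + 93)*(Z + 117) = (93 + Z)*(117 + Z))
j = 23927/20102 (j = -47854/(-40204) = -47854*(-1/40204) = 23927/20102 ≈ 1.1903)
1/(D(q(-2, -4)) + j) = 1/((10881 + (-4)**2 + 210*(-4)) + 23927/20102) = 1/((10881 + 16 - 840) + 23927/20102) = 1/(10057 + 23927/20102) = 1/(202189741/20102) = 20102/202189741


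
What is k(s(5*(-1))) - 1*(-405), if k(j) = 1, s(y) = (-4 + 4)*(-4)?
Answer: 406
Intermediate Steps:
s(y) = 0 (s(y) = 0*(-4) = 0)
k(s(5*(-1))) - 1*(-405) = 1 - 1*(-405) = 1 + 405 = 406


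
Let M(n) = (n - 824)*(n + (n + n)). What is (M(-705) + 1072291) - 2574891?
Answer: 1731235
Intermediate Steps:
M(n) = 3*n*(-824 + n) (M(n) = (-824 + n)*(n + 2*n) = (-824 + n)*(3*n) = 3*n*(-824 + n))
(M(-705) + 1072291) - 2574891 = (3*(-705)*(-824 - 705) + 1072291) - 2574891 = (3*(-705)*(-1529) + 1072291) - 2574891 = (3233835 + 1072291) - 2574891 = 4306126 - 2574891 = 1731235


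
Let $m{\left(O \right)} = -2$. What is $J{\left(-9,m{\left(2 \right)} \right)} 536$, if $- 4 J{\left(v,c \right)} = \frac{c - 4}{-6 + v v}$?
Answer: $\frac{268}{25} \approx 10.72$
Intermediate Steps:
$J{\left(v,c \right)} = - \frac{-4 + c}{4 \left(-6 + v^{2}\right)}$ ($J{\left(v,c \right)} = - \frac{\left(c - 4\right) \frac{1}{-6 + v v}}{4} = - \frac{\left(-4 + c\right) \frac{1}{-6 + v^{2}}}{4} = - \frac{\frac{1}{-6 + v^{2}} \left(-4 + c\right)}{4} = - \frac{-4 + c}{4 \left(-6 + v^{2}\right)}$)
$J{\left(-9,m{\left(2 \right)} \right)} 536 = \frac{4 - -2}{4 \left(-6 + \left(-9\right)^{2}\right)} 536 = \frac{4 + 2}{4 \left(-6 + 81\right)} 536 = \frac{1}{4} \cdot \frac{1}{75} \cdot 6 \cdot 536 = \frac{1}{50} \cdot 536 = \frac{268}{25}$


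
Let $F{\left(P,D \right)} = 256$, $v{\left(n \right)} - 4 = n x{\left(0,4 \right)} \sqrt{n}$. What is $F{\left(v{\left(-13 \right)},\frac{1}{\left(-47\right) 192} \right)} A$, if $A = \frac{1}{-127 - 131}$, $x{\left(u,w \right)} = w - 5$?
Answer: $- \frac{128}{129} \approx -0.99225$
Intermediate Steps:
$x{\left(u,w \right)} = -5 + w$ ($x{\left(u,w \right)} = w - 5 = -5 + w$)
$A = - \frac{1}{258}$ ($A = \frac{1}{-258} = - \frac{1}{258} \approx -0.003876$)
$v{\left(n \right)} = 4 - n^{\frac{3}{2}}$ ($v{\left(n \right)} = 4 + n \left(-5 + 4\right) \sqrt{n} = 4 + n \left(-1\right) \sqrt{n} = 4 + - n \sqrt{n} = 4 - n^{\frac{3}{2}}$)
$F{\left(v{\left(-13 \right)},\frac{1}{\left(-47\right) 192} \right)} A = 256 \left(- \frac{1}{258}\right) = - \frac{128}{129}$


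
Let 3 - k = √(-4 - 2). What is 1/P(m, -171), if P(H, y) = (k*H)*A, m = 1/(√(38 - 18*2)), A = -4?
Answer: -√2/20 - I*√3/30 ≈ -0.070711 - 0.057735*I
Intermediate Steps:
k = 3 - I*√6 (k = 3 - √(-4 - 2) = 3 - √(-6) = 3 - I*√6 ≈ 3.0 - 2.4495*I)
m = √2/2 (m = 1/(√(38 - 36)) = 1/(√2) = √2/2 ≈ 0.70711)
P(H, y) = -4*H*(3 - I*√6) (P(H, y) = ((3 - I*√6)*H)*(-4) = (H*(3 - I*√6))*(-4) = -4*H*(3 - I*√6))
1/P(m, -171) = 1/(4*(√2/2)*(-3 + I*√6)) = 1/(2*√2*(-3 + I*√6)) = √2/(4*(-3 + I*√6))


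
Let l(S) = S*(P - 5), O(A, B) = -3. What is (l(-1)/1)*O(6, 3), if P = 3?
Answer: -6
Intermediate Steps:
l(S) = -2*S (l(S) = S*(3 - 5) = S*(-2) = -2*S)
(l(-1)/1)*O(6, 3) = (-2*(-1)/1)*(-3) = (2*1)*(-3) = 2*(-3) = -6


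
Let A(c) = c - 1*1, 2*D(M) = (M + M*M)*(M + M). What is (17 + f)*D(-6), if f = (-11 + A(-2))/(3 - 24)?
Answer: -3180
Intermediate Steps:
D(M) = M*(M + M**2) (D(M) = ((M + M*M)*(M + M))/2 = ((M + M**2)*(2*M))/2 = (2*M*(M + M**2))/2 = M*(M + M**2))
A(c) = -1 + c (A(c) = c - 1 = -1 + c)
f = 2/3 (f = (-11 + (-1 - 2))/(3 - 24) = (-11 - 3)/(-21) = -14*(-1/21) = 2/3 ≈ 0.66667)
(17 + f)*D(-6) = (17 + 2/3)*((-6)**2*(1 - 6)) = 53*(36*(-5))/3 = (53/3)*(-180) = -3180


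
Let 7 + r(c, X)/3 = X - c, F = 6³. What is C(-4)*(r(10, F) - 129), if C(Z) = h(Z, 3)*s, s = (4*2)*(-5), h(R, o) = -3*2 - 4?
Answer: 187200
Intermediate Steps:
h(R, o) = -10 (h(R, o) = -6 - 4 = -10)
s = -40 (s = 8*(-5) = -40)
F = 216
C(Z) = 400 (C(Z) = -10*(-40) = 400)
r(c, X) = -21 - 3*c + 3*X (r(c, X) = -21 + 3*(X - c) = -21 + (-3*c + 3*X) = -21 - 3*c + 3*X)
C(-4)*(r(10, F) - 129) = 400*((-21 - 3*10 + 3*216) - 129) = 400*((-21 - 30 + 648) - 129) = 400*(597 - 129) = 400*468 = 187200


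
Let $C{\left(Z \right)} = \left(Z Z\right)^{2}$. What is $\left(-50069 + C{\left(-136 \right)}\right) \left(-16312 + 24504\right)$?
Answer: $2802089549824$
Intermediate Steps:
$C{\left(Z \right)} = Z^{4}$ ($C{\left(Z \right)} = \left(Z^{2}\right)^{2} = Z^{4}$)
$\left(-50069 + C{\left(-136 \right)}\right) \left(-16312 + 24504\right) = \left(-50069 + \left(-136\right)^{4}\right) \left(-16312 + 24504\right) = \left(-50069 + 342102016\right) 8192 = 342051947 \cdot 8192 = 2802089549824$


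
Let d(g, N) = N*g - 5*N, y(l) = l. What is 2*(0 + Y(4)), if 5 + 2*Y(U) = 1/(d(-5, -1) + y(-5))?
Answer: -24/5 ≈ -4.8000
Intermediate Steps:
d(g, N) = -5*N + N*g
Y(U) = -12/5 (Y(U) = -5/2 + 1/(2*(-(-5 - 5) - 5)) = -5/2 + 1/(2*(-1*(-10) - 5)) = -5/2 + 1/(2*(10 - 5)) = -5/2 + (½)/5 = -5/2 + (½)*(⅕) = -5/2 + ⅒ = -12/5)
2*(0 + Y(4)) = 2*(0 - 12/5) = 2*(-12/5) = -24/5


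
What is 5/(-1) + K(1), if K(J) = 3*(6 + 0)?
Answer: 13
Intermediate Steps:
K(J) = 18 (K(J) = 3*6 = 18)
5/(-1) + K(1) = 5/(-1) + 18 = -1*5 + 18 = -5 + 18 = 13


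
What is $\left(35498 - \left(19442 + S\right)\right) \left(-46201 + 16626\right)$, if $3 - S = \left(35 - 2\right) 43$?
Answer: $-516734400$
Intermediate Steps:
$S = -1416$ ($S = 3 - \left(35 - 2\right) 43 = 3 - 33 \cdot 43 = 3 - 1419 = -1416$)
$\left(35498 - \left(19442 + S\right)\right) \left(-46201 + 16626\right) = \left(35498 - 18026\right) \left(-46201 + 16626\right) = \left(35498 + \left(-19442 + 1416\right)\right) \left(-29575\right) = \left(35498 - 18026\right) \left(-29575\right) = 17472 \left(-29575\right) = -516734400$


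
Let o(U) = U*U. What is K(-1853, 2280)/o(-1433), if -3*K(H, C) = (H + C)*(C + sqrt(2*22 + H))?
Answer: -324520/2053489 - 427*I*sqrt(201)/2053489 ≈ -0.15803 - 0.002948*I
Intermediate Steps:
o(U) = U**2
K(H, C) = -(C + H)*(C + sqrt(44 + H))/3 (K(H, C) = -(H + C)*(C + sqrt(2*22 + H))/3 = -(C + H)*(C + sqrt(44 + H))/3)
K(-1853, 2280)/o(-1433) = (-1/3*2280**2 - 1/3*2280*(-1853) - 1/3*2280*sqrt(44 - 1853) - 1/3*(-1853)*sqrt(44 - 1853))/((-1433)**2) = (-1/3*5198400 + 1408280 - 1/3*2280*sqrt(-1809) - 1/3*(-1853)*sqrt(-1809))/2053489 = (-1732800 + 1408280 - 1/3*2280*3*I*sqrt(201) - 1/3*(-1853)*3*I*sqrt(201))*(1/2053489) = (-1732800 + 1408280 - 2280*I*sqrt(201) + 1853*I*sqrt(201))*(1/2053489) = (-324520 - 427*I*sqrt(201))*(1/2053489) = -324520/2053489 - 427*I*sqrt(201)/2053489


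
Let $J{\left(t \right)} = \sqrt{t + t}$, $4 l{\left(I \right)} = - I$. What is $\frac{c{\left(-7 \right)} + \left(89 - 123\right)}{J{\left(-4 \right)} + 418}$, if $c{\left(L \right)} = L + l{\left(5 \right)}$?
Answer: $- \frac{35321}{349464} + \frac{169 i \sqrt{2}}{349464} \approx -0.10107 + 0.00068391 i$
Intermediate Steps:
$l{\left(I \right)} = - \frac{I}{4}$ ($l{\left(I \right)} = \frac{\left(-1\right) I}{4} = - \frac{I}{4}$)
$J{\left(t \right)} = \sqrt{2} \sqrt{t}$ ($J{\left(t \right)} = \sqrt{2 t} = \sqrt{2} \sqrt{t}$)
$c{\left(L \right)} = - \frac{5}{4} + L$ ($c{\left(L \right)} = L - \frac{5}{4} = - \frac{5}{4} + L$)
$\frac{c{\left(-7 \right)} + \left(89 - 123\right)}{J{\left(-4 \right)} + 418} = \frac{\left(- \frac{5}{4} - 7\right) + \left(89 - 123\right)}{\sqrt{2} \sqrt{-4} + 418} = \frac{- \frac{33}{4} + \left(89 - 123\right)}{\sqrt{2} \cdot 2 i + 418} = \frac{- \frac{33}{4} - 34}{2 i \sqrt{2} + 418} = - \frac{169}{4 \left(418 + 2 i \sqrt{2}\right)}$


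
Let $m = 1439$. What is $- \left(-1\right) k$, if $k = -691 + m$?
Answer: $748$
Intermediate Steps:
$k = 748$ ($k = -691 + 1439 = 748$)
$- \left(-1\right) k = - \left(-1\right) 748 = \left(-1\right) \left(-748\right) = 748$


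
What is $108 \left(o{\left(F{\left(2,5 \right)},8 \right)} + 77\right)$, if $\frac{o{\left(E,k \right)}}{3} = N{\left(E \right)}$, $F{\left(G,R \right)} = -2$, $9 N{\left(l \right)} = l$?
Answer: $8244$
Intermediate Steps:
$N{\left(l \right)} = \frac{l}{9}$
$o{\left(E,k \right)} = \frac{E}{3}$ ($o{\left(E,k \right)} = 3 \frac{E}{9} = \frac{E}{3}$)
$108 \left(o{\left(F{\left(2,5 \right)},8 \right)} + 77\right) = 108 \left(\frac{1}{3} \left(-2\right) + 77\right) = 108 \left(- \frac{2}{3} + 77\right) = 108 \cdot \frac{229}{3} = 8244$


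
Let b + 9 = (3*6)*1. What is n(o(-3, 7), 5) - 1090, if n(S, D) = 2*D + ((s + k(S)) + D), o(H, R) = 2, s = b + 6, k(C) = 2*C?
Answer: -1056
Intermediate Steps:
b = 9 (b = -9 + (3*6)*1 = -9 + 18*1 = -9 + 18 = 9)
s = 15 (s = 9 + 6 = 15)
n(S, D) = 15 + 2*S + 3*D (n(S, D) = 2*D + ((15 + 2*S) + D) = 2*D + (15 + D + 2*S) = 15 + 2*S + 3*D)
n(o(-3, 7), 5) - 1090 = (15 + 2*2 + 3*5) - 1090 = (15 + 4 + 15) - 1090 = 34 - 1090 = -1056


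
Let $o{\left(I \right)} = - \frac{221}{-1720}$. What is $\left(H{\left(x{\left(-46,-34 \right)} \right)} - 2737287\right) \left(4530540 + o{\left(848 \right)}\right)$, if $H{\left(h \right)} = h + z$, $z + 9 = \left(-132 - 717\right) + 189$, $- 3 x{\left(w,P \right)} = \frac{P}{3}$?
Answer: $- \frac{19202014934800297}{1548} \approx -1.2404 \cdot 10^{13}$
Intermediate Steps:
$x{\left(w,P \right)} = - \frac{P}{9}$ ($x{\left(w,P \right)} = - \frac{P \frac{1}{3}}{3} = - \frac{\frac{1}{3} P}{3} = - \frac{P}{9}$)
$z = -669$ ($z = -9 + \left(\left(-132 - 717\right) + 189\right) = -9 + \left(-849 + 189\right) = -9 - 660 = -669$)
$o{\left(I \right)} = \frac{221}{1720}$ ($o{\left(I \right)} = \left(-221\right) \left(- \frac{1}{1720}\right) = \frac{221}{1720}$)
$H{\left(h \right)} = -669 + h$ ($H{\left(h \right)} = h - 669 = -669 + h$)
$\left(H{\left(x{\left(-46,-34 \right)} \right)} - 2737287\right) \left(4530540 + o{\left(848 \right)}\right) = \left(\left(-669 - - \frac{34}{9}\right) - 2737287\right) \left(4530540 + \frac{221}{1720}\right) = \left(\left(-669 + \frac{34}{9}\right) - 2737287\right) \frac{7792529021}{1720} = \left(- \frac{5987}{9} - 2737287\right) \frac{7792529021}{1720} = \left(- \frac{24641570}{9}\right) \frac{7792529021}{1720} = - \frac{19202014934800297}{1548}$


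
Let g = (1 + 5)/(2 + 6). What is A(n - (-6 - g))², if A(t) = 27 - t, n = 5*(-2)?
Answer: 14641/16 ≈ 915.06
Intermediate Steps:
g = ¾ (g = 6/8 = 6*(⅛) = ¾ ≈ 0.75000)
n = -10
A(n - (-6 - g))² = (27 - (-10 - (-6 - 1*¾)))² = (27 - (-10 - (-6 - ¾)))² = (27 - (-10 - 1*(-27/4)))² = (27 - (-10 + 27/4))² = (27 - 1*(-13/4))² = (27 + 13/4)² = (121/4)² = 14641/16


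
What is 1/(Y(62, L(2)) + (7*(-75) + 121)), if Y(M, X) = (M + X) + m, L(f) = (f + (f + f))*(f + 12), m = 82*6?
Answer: 1/234 ≈ 0.0042735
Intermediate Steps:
m = 492
L(f) = 3*f*(12 + f) (L(f) = (f + 2*f)*(12 + f) = (3*f)*(12 + f) = 3*f*(12 + f))
Y(M, X) = 492 + M + X (Y(M, X) = (M + X) + 492 = 492 + M + X)
1/(Y(62, L(2)) + (7*(-75) + 121)) = 1/((492 + 62 + 3*2*(12 + 2)) + (7*(-75) + 121)) = 1/((492 + 62 + 3*2*14) + (-525 + 121)) = 1/((492 + 62 + 84) - 404) = 1/(638 - 404) = 1/234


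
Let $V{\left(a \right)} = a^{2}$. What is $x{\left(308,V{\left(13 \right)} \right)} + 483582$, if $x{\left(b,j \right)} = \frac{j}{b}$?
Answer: $\frac{148943425}{308} \approx 4.8358 \cdot 10^{5}$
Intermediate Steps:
$x{\left(308,V{\left(13 \right)} \right)} + 483582 = \frac{13^{2}}{308} + 483582 = 169 \cdot \frac{1}{308} + 483582 = \frac{169}{308} + 483582 = \frac{148943425}{308}$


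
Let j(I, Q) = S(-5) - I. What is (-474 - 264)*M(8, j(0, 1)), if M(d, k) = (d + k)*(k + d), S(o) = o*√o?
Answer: 45018 + 59040*I*√5 ≈ 45018.0 + 1.3202e+5*I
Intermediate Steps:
S(o) = o^(3/2)
j(I, Q) = -I - 5*I*√5 (j(I, Q) = (-5)^(3/2) - I = -5*I*√5 - I = -I - 5*I*√5)
M(d, k) = (d + k)² (M(d, k) = (d + k)*(d + k) = (d + k)²)
(-474 - 264)*M(8, j(0, 1)) = (-474 - 264)*(8 + (-1*0 - 5*I*√5))² = -738*(8 + (0 - 5*I*√5))² = -738*(8 - 5*I*√5)²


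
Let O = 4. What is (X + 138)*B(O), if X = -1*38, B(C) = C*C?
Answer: 1600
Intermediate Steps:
B(C) = C²
X = -38
(X + 138)*B(O) = (-38 + 138)*4² = 100*16 = 1600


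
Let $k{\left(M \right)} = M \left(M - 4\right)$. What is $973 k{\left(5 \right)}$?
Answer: $4865$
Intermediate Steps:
$k{\left(M \right)} = M \left(-4 + M\right)$
$973 k{\left(5 \right)} = 973 \cdot 5 \left(-4 + 5\right) = 973 \cdot 5 \cdot 1 = 973 \cdot 5 = 4865$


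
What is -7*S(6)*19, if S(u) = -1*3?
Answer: 399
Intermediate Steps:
S(u) = -3
-7*S(6)*19 = -7*(-3)*19 = 21*19 = 399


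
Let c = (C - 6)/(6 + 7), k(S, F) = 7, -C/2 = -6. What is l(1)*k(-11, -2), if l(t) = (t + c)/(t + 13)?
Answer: 19/26 ≈ 0.73077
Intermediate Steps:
C = 12 (C = -2*(-6) = 12)
c = 6/13 (c = (12 - 6)/(6 + 7) = 6/13 ≈ 0.46154)
l(t) = (6/13 + t)/(13 + t) (l(t) = (t + 6/13)/(t + 13) = (6/13 + t)/(13 + t))
l(1)*k(-11, -2) = ((6/13 + 1)/(13 + 1))*7 = ((19/13)/14)*7 = ((1/14)*(19/13))*7 = (19/182)*7 = 19/26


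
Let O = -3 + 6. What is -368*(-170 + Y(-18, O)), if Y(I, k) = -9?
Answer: 65872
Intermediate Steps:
O = 3
-368*(-170 + Y(-18, O)) = -368*(-170 - 9) = -368*(-179) = 65872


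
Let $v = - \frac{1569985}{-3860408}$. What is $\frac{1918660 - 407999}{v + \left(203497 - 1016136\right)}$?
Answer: $- \frac{5831767809688}{3137116526727} \approx -1.859$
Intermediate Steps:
$v = \frac{1569985}{3860408}$ ($v = \left(-1569985\right) \left(- \frac{1}{3860408}\right) = \frac{1569985}{3860408} \approx 0.40669$)
$\frac{1918660 - 407999}{v + \left(203497 - 1016136\right)} = \frac{1918660 - 407999}{\frac{1569985}{3860408} + \left(203497 - 1016136\right)} = \frac{1510661}{\frac{1569985}{3860408} - 812639} = \frac{1510661}{- \frac{3137116526727}{3860408}} = 1510661 \left(- \frac{3860408}{3137116526727}\right) = - \frac{5831767809688}{3137116526727}$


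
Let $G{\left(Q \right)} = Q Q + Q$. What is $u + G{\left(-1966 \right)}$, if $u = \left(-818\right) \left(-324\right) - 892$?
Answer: $4127330$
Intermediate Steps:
$u = 264140$ ($u = 265032 - 892 = 264140$)
$G{\left(Q \right)} = Q + Q^{2}$ ($G{\left(Q \right)} = Q^{2} + Q = Q + Q^{2}$)
$u + G{\left(-1966 \right)} = 264140 - 1966 \left(1 - 1966\right) = 264140 - -3863190 = 264140 + 3863190 = 4127330$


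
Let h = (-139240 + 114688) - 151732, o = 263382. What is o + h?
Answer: 87098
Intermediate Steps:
h = -176284 (h = -24552 - 151732 = -176284)
o + h = 263382 - 176284 = 87098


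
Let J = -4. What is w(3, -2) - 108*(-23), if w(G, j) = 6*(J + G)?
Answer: 2478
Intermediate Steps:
w(G, j) = -24 + 6*G (w(G, j) = 6*(-4 + G) = -24 + 6*G)
w(3, -2) - 108*(-23) = (-24 + 6*3) - 108*(-23) = (-24 + 18) + 2484 = -6 + 2484 = 2478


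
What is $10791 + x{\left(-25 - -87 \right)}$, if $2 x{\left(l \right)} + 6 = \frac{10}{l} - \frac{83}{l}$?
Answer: $\frac{1337639}{124} \approx 10787.0$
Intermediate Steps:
$x{\left(l \right)} = -3 - \frac{73}{2 l}$ ($x{\left(l \right)} = -3 + \frac{\frac{10}{l} - \frac{83}{l}}{2} = -3 + \frac{\left(-73\right) \frac{1}{l}}{2} = -3 - \frac{73}{2 l}$)
$10791 + x{\left(-25 - -87 \right)} = 10791 - \left(3 + \frac{73}{2 \left(-25 - -87\right)}\right) = 10791 - \left(3 + \frac{73}{2 \left(-25 + 87\right)}\right) = 10791 - \left(3 + \frac{73}{2 \cdot 62}\right) = 10791 - \frac{445}{124} = \frac{1337639}{124}$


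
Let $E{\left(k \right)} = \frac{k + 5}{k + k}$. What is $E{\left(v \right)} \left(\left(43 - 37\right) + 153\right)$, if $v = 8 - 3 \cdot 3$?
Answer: $-318$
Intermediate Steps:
$v = -1$ ($v = 8 - 9 = -1$)
$E{\left(k \right)} = \frac{5 + k}{2 k}$
$E{\left(v \right)} \left(\left(43 - 37\right) + 153\right) = \frac{5 - 1}{2 \left(-1\right)} \left(\left(43 - 37\right) + 153\right) = \frac{1}{2} \left(-1\right) 4 \left(\left(43 - 37\right) + 153\right) = - 2 \left(6 + 153\right) = \left(-2\right) 159 = -318$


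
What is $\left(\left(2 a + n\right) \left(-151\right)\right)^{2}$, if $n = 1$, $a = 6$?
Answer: $3853369$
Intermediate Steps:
$\left(\left(2 a + n\right) \left(-151\right)\right)^{2} = \left(\left(2 \cdot 6 + 1\right) \left(-151\right)\right)^{2} = \left(\left(12 + 1\right) \left(-151\right)\right)^{2} = \left(13 \left(-151\right)\right)^{2} = \left(-1963\right)^{2} = 3853369$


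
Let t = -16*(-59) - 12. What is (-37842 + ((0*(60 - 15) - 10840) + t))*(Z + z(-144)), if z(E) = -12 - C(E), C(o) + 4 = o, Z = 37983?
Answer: -1820182250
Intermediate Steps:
C(o) = -4 + o
z(E) = -8 - E (z(E) = -12 - (-4 + E) = -12 + (4 - E) = -8 - E)
t = 932 (t = 944 - 12 = 932)
(-37842 + ((0*(60 - 15) - 10840) + t))*(Z + z(-144)) = (-37842 + ((0*(60 - 15) - 10840) + 932))*(37983 + (-8 - 1*(-144))) = (-37842 + ((0*45 - 10840) + 932))*(37983 + (-8 + 144)) = (-37842 + ((0 - 10840) + 932))*(37983 + 136) = (-37842 + (-10840 + 932))*38119 = (-37842 - 9908)*38119 = -47750*38119 = -1820182250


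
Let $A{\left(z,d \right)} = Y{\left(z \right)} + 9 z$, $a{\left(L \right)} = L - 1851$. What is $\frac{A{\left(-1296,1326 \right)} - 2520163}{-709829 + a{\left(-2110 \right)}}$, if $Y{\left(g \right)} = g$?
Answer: $\frac{2533123}{713790} \approx 3.5488$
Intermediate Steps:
$a{\left(L \right)} = -1851 + L$
$A{\left(z,d \right)} = 10 z$ ($A{\left(z,d \right)} = z + 9 z = 10 z$)
$\frac{A{\left(-1296,1326 \right)} - 2520163}{-709829 + a{\left(-2110 \right)}} = \frac{10 \left(-1296\right) - 2520163}{-709829 - 3961} = \frac{-12960 - 2520163}{-709829 - 3961} = - \frac{2533123}{-713790} = \left(-2533123\right) \left(- \frac{1}{713790}\right) = \frac{2533123}{713790}$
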